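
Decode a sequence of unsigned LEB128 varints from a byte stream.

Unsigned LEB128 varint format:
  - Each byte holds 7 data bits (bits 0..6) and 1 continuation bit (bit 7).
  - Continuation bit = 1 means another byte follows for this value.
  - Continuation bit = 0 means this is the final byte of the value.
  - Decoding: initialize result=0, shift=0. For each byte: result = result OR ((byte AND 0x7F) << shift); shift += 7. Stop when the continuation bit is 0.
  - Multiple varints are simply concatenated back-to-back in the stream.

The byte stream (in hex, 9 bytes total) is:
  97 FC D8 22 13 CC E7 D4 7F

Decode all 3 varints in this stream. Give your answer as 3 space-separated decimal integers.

  byte[0]=0x97 cont=1 payload=0x17=23: acc |= 23<<0 -> acc=23 shift=7
  byte[1]=0xFC cont=1 payload=0x7C=124: acc |= 124<<7 -> acc=15895 shift=14
  byte[2]=0xD8 cont=1 payload=0x58=88: acc |= 88<<14 -> acc=1457687 shift=21
  byte[3]=0x22 cont=0 payload=0x22=34: acc |= 34<<21 -> acc=72760855 shift=28 [end]
Varint 1: bytes[0:4] = 97 FC D8 22 -> value 72760855 (4 byte(s))
  byte[4]=0x13 cont=0 payload=0x13=19: acc |= 19<<0 -> acc=19 shift=7 [end]
Varint 2: bytes[4:5] = 13 -> value 19 (1 byte(s))
  byte[5]=0xCC cont=1 payload=0x4C=76: acc |= 76<<0 -> acc=76 shift=7
  byte[6]=0xE7 cont=1 payload=0x67=103: acc |= 103<<7 -> acc=13260 shift=14
  byte[7]=0xD4 cont=1 payload=0x54=84: acc |= 84<<14 -> acc=1389516 shift=21
  byte[8]=0x7F cont=0 payload=0x7F=127: acc |= 127<<21 -> acc=267727820 shift=28 [end]
Varint 3: bytes[5:9] = CC E7 D4 7F -> value 267727820 (4 byte(s))

Answer: 72760855 19 267727820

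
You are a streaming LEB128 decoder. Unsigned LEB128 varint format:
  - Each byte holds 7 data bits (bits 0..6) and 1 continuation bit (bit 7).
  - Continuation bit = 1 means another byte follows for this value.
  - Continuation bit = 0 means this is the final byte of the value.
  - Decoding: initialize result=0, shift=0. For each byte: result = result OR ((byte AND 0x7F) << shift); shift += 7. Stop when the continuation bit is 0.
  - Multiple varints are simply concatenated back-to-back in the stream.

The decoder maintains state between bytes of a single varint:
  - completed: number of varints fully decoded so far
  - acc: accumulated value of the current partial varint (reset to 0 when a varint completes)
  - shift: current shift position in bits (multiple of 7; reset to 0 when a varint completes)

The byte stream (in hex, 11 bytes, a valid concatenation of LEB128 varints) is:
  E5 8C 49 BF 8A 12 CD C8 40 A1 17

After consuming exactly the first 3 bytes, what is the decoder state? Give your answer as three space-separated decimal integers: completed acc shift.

byte[0]=0xE5 cont=1 payload=0x65: acc |= 101<<0 -> completed=0 acc=101 shift=7
byte[1]=0x8C cont=1 payload=0x0C: acc |= 12<<7 -> completed=0 acc=1637 shift=14
byte[2]=0x49 cont=0 payload=0x49: varint #1 complete (value=1197669); reset -> completed=1 acc=0 shift=0

Answer: 1 0 0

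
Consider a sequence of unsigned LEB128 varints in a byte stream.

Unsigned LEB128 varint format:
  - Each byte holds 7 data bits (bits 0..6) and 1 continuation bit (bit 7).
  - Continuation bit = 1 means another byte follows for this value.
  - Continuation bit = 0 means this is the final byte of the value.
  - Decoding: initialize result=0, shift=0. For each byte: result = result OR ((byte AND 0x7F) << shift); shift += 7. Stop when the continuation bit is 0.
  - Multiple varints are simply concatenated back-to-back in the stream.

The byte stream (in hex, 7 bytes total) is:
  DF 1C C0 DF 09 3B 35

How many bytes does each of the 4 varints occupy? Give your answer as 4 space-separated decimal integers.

Answer: 2 3 1 1

Derivation:
  byte[0]=0xDF cont=1 payload=0x5F=95: acc |= 95<<0 -> acc=95 shift=7
  byte[1]=0x1C cont=0 payload=0x1C=28: acc |= 28<<7 -> acc=3679 shift=14 [end]
Varint 1: bytes[0:2] = DF 1C -> value 3679 (2 byte(s))
  byte[2]=0xC0 cont=1 payload=0x40=64: acc |= 64<<0 -> acc=64 shift=7
  byte[3]=0xDF cont=1 payload=0x5F=95: acc |= 95<<7 -> acc=12224 shift=14
  byte[4]=0x09 cont=0 payload=0x09=9: acc |= 9<<14 -> acc=159680 shift=21 [end]
Varint 2: bytes[2:5] = C0 DF 09 -> value 159680 (3 byte(s))
  byte[5]=0x3B cont=0 payload=0x3B=59: acc |= 59<<0 -> acc=59 shift=7 [end]
Varint 3: bytes[5:6] = 3B -> value 59 (1 byte(s))
  byte[6]=0x35 cont=0 payload=0x35=53: acc |= 53<<0 -> acc=53 shift=7 [end]
Varint 4: bytes[6:7] = 35 -> value 53 (1 byte(s))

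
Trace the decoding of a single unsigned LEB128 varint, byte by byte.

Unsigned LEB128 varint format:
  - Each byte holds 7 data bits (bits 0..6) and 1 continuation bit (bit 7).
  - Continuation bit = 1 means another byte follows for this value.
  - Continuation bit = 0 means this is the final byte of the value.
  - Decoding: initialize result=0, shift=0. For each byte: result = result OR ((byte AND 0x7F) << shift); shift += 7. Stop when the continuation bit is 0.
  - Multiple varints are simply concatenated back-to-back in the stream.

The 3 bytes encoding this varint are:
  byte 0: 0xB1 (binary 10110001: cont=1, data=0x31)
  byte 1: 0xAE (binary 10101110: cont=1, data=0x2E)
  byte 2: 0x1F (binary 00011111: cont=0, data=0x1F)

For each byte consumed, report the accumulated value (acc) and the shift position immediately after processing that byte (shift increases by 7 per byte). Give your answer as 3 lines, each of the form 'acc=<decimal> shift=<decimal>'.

Answer: acc=49 shift=7
acc=5937 shift=14
acc=513841 shift=21

Derivation:
byte 0=0xB1: payload=0x31=49, contrib = 49<<0 = 49; acc -> 49, shift -> 7
byte 1=0xAE: payload=0x2E=46, contrib = 46<<7 = 5888; acc -> 5937, shift -> 14
byte 2=0x1F: payload=0x1F=31, contrib = 31<<14 = 507904; acc -> 513841, shift -> 21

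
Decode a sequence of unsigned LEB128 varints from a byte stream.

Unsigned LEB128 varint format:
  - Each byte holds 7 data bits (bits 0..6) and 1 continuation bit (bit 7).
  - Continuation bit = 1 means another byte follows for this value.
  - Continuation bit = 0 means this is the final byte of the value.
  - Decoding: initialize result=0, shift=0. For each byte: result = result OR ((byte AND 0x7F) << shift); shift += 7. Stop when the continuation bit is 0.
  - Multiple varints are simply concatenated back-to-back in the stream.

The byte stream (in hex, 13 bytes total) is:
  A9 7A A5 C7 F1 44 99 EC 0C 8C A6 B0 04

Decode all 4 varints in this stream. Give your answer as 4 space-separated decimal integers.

Answer: 15657 144466853 210457 9179916

Derivation:
  byte[0]=0xA9 cont=1 payload=0x29=41: acc |= 41<<0 -> acc=41 shift=7
  byte[1]=0x7A cont=0 payload=0x7A=122: acc |= 122<<7 -> acc=15657 shift=14 [end]
Varint 1: bytes[0:2] = A9 7A -> value 15657 (2 byte(s))
  byte[2]=0xA5 cont=1 payload=0x25=37: acc |= 37<<0 -> acc=37 shift=7
  byte[3]=0xC7 cont=1 payload=0x47=71: acc |= 71<<7 -> acc=9125 shift=14
  byte[4]=0xF1 cont=1 payload=0x71=113: acc |= 113<<14 -> acc=1860517 shift=21
  byte[5]=0x44 cont=0 payload=0x44=68: acc |= 68<<21 -> acc=144466853 shift=28 [end]
Varint 2: bytes[2:6] = A5 C7 F1 44 -> value 144466853 (4 byte(s))
  byte[6]=0x99 cont=1 payload=0x19=25: acc |= 25<<0 -> acc=25 shift=7
  byte[7]=0xEC cont=1 payload=0x6C=108: acc |= 108<<7 -> acc=13849 shift=14
  byte[8]=0x0C cont=0 payload=0x0C=12: acc |= 12<<14 -> acc=210457 shift=21 [end]
Varint 3: bytes[6:9] = 99 EC 0C -> value 210457 (3 byte(s))
  byte[9]=0x8C cont=1 payload=0x0C=12: acc |= 12<<0 -> acc=12 shift=7
  byte[10]=0xA6 cont=1 payload=0x26=38: acc |= 38<<7 -> acc=4876 shift=14
  byte[11]=0xB0 cont=1 payload=0x30=48: acc |= 48<<14 -> acc=791308 shift=21
  byte[12]=0x04 cont=0 payload=0x04=4: acc |= 4<<21 -> acc=9179916 shift=28 [end]
Varint 4: bytes[9:13] = 8C A6 B0 04 -> value 9179916 (4 byte(s))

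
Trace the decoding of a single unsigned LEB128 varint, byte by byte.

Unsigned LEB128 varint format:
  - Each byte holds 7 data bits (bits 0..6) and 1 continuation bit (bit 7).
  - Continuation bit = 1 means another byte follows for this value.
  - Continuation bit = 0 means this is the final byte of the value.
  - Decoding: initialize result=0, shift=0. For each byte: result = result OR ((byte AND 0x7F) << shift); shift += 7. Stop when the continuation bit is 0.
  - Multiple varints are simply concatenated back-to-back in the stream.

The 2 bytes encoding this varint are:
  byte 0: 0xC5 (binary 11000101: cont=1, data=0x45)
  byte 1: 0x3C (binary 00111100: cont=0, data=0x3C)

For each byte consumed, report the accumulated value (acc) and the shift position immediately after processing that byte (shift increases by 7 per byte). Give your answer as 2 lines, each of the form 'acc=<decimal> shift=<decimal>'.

Answer: acc=69 shift=7
acc=7749 shift=14

Derivation:
byte 0=0xC5: payload=0x45=69, contrib = 69<<0 = 69; acc -> 69, shift -> 7
byte 1=0x3C: payload=0x3C=60, contrib = 60<<7 = 7680; acc -> 7749, shift -> 14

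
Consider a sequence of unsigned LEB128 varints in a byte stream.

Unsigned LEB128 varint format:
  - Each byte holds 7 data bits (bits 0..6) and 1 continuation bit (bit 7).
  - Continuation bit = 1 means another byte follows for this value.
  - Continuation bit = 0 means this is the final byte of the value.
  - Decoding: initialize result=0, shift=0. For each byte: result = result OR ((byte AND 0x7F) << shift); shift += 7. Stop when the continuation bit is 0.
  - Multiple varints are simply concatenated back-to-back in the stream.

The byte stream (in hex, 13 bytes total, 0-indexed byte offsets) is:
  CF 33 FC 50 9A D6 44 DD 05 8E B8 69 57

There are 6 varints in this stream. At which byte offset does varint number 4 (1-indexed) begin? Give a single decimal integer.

  byte[0]=0xCF cont=1 payload=0x4F=79: acc |= 79<<0 -> acc=79 shift=7
  byte[1]=0x33 cont=0 payload=0x33=51: acc |= 51<<7 -> acc=6607 shift=14 [end]
Varint 1: bytes[0:2] = CF 33 -> value 6607 (2 byte(s))
  byte[2]=0xFC cont=1 payload=0x7C=124: acc |= 124<<0 -> acc=124 shift=7
  byte[3]=0x50 cont=0 payload=0x50=80: acc |= 80<<7 -> acc=10364 shift=14 [end]
Varint 2: bytes[2:4] = FC 50 -> value 10364 (2 byte(s))
  byte[4]=0x9A cont=1 payload=0x1A=26: acc |= 26<<0 -> acc=26 shift=7
  byte[5]=0xD6 cont=1 payload=0x56=86: acc |= 86<<7 -> acc=11034 shift=14
  byte[6]=0x44 cont=0 payload=0x44=68: acc |= 68<<14 -> acc=1125146 shift=21 [end]
Varint 3: bytes[4:7] = 9A D6 44 -> value 1125146 (3 byte(s))
  byte[7]=0xDD cont=1 payload=0x5D=93: acc |= 93<<0 -> acc=93 shift=7
  byte[8]=0x05 cont=0 payload=0x05=5: acc |= 5<<7 -> acc=733 shift=14 [end]
Varint 4: bytes[7:9] = DD 05 -> value 733 (2 byte(s))
  byte[9]=0x8E cont=1 payload=0x0E=14: acc |= 14<<0 -> acc=14 shift=7
  byte[10]=0xB8 cont=1 payload=0x38=56: acc |= 56<<7 -> acc=7182 shift=14
  byte[11]=0x69 cont=0 payload=0x69=105: acc |= 105<<14 -> acc=1727502 shift=21 [end]
Varint 5: bytes[9:12] = 8E B8 69 -> value 1727502 (3 byte(s))
  byte[12]=0x57 cont=0 payload=0x57=87: acc |= 87<<0 -> acc=87 shift=7 [end]
Varint 6: bytes[12:13] = 57 -> value 87 (1 byte(s))

Answer: 7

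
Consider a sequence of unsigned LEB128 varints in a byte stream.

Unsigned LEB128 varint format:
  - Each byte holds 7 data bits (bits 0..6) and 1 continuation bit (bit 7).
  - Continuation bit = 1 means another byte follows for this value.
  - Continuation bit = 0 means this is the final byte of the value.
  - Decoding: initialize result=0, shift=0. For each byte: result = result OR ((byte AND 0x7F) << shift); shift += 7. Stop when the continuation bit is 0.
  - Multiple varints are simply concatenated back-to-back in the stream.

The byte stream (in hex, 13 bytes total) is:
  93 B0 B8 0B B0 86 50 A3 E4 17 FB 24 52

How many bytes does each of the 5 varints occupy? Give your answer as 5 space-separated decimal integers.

  byte[0]=0x93 cont=1 payload=0x13=19: acc |= 19<<0 -> acc=19 shift=7
  byte[1]=0xB0 cont=1 payload=0x30=48: acc |= 48<<7 -> acc=6163 shift=14
  byte[2]=0xB8 cont=1 payload=0x38=56: acc |= 56<<14 -> acc=923667 shift=21
  byte[3]=0x0B cont=0 payload=0x0B=11: acc |= 11<<21 -> acc=23992339 shift=28 [end]
Varint 1: bytes[0:4] = 93 B0 B8 0B -> value 23992339 (4 byte(s))
  byte[4]=0xB0 cont=1 payload=0x30=48: acc |= 48<<0 -> acc=48 shift=7
  byte[5]=0x86 cont=1 payload=0x06=6: acc |= 6<<7 -> acc=816 shift=14
  byte[6]=0x50 cont=0 payload=0x50=80: acc |= 80<<14 -> acc=1311536 shift=21 [end]
Varint 2: bytes[4:7] = B0 86 50 -> value 1311536 (3 byte(s))
  byte[7]=0xA3 cont=1 payload=0x23=35: acc |= 35<<0 -> acc=35 shift=7
  byte[8]=0xE4 cont=1 payload=0x64=100: acc |= 100<<7 -> acc=12835 shift=14
  byte[9]=0x17 cont=0 payload=0x17=23: acc |= 23<<14 -> acc=389667 shift=21 [end]
Varint 3: bytes[7:10] = A3 E4 17 -> value 389667 (3 byte(s))
  byte[10]=0xFB cont=1 payload=0x7B=123: acc |= 123<<0 -> acc=123 shift=7
  byte[11]=0x24 cont=0 payload=0x24=36: acc |= 36<<7 -> acc=4731 shift=14 [end]
Varint 4: bytes[10:12] = FB 24 -> value 4731 (2 byte(s))
  byte[12]=0x52 cont=0 payload=0x52=82: acc |= 82<<0 -> acc=82 shift=7 [end]
Varint 5: bytes[12:13] = 52 -> value 82 (1 byte(s))

Answer: 4 3 3 2 1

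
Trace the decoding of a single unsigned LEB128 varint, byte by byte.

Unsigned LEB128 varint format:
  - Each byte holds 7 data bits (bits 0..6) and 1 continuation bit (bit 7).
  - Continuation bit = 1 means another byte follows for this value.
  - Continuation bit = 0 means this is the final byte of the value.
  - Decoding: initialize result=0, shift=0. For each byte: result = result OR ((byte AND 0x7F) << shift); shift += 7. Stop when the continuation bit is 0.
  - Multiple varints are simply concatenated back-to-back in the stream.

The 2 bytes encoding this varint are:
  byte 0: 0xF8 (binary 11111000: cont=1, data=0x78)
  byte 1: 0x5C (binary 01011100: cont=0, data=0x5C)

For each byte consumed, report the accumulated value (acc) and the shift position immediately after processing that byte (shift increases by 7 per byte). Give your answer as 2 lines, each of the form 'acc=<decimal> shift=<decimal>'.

Answer: acc=120 shift=7
acc=11896 shift=14

Derivation:
byte 0=0xF8: payload=0x78=120, contrib = 120<<0 = 120; acc -> 120, shift -> 7
byte 1=0x5C: payload=0x5C=92, contrib = 92<<7 = 11776; acc -> 11896, shift -> 14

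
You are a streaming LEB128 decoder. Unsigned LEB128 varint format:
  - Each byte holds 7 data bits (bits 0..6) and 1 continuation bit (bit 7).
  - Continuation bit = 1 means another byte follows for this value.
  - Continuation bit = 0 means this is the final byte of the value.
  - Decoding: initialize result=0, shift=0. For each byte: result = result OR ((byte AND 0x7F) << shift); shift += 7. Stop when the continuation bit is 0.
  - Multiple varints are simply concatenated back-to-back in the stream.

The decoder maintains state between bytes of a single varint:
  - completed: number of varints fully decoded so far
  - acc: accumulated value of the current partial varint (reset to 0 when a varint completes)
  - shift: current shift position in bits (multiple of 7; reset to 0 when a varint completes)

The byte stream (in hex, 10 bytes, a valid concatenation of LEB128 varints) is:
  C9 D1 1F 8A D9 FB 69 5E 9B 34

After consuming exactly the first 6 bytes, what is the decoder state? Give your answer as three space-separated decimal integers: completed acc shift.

Answer: 1 2026634 21

Derivation:
byte[0]=0xC9 cont=1 payload=0x49: acc |= 73<<0 -> completed=0 acc=73 shift=7
byte[1]=0xD1 cont=1 payload=0x51: acc |= 81<<7 -> completed=0 acc=10441 shift=14
byte[2]=0x1F cont=0 payload=0x1F: varint #1 complete (value=518345); reset -> completed=1 acc=0 shift=0
byte[3]=0x8A cont=1 payload=0x0A: acc |= 10<<0 -> completed=1 acc=10 shift=7
byte[4]=0xD9 cont=1 payload=0x59: acc |= 89<<7 -> completed=1 acc=11402 shift=14
byte[5]=0xFB cont=1 payload=0x7B: acc |= 123<<14 -> completed=1 acc=2026634 shift=21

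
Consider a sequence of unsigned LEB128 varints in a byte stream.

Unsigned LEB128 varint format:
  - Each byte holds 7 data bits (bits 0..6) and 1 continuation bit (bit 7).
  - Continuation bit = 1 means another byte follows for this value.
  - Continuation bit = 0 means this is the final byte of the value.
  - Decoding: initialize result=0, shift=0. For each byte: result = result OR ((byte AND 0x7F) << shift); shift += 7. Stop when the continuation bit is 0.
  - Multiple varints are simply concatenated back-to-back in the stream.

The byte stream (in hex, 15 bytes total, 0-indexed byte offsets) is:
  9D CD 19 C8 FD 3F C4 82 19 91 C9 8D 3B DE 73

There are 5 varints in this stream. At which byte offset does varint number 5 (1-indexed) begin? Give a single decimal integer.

  byte[0]=0x9D cont=1 payload=0x1D=29: acc |= 29<<0 -> acc=29 shift=7
  byte[1]=0xCD cont=1 payload=0x4D=77: acc |= 77<<7 -> acc=9885 shift=14
  byte[2]=0x19 cont=0 payload=0x19=25: acc |= 25<<14 -> acc=419485 shift=21 [end]
Varint 1: bytes[0:3] = 9D CD 19 -> value 419485 (3 byte(s))
  byte[3]=0xC8 cont=1 payload=0x48=72: acc |= 72<<0 -> acc=72 shift=7
  byte[4]=0xFD cont=1 payload=0x7D=125: acc |= 125<<7 -> acc=16072 shift=14
  byte[5]=0x3F cont=0 payload=0x3F=63: acc |= 63<<14 -> acc=1048264 shift=21 [end]
Varint 2: bytes[3:6] = C8 FD 3F -> value 1048264 (3 byte(s))
  byte[6]=0xC4 cont=1 payload=0x44=68: acc |= 68<<0 -> acc=68 shift=7
  byte[7]=0x82 cont=1 payload=0x02=2: acc |= 2<<7 -> acc=324 shift=14
  byte[8]=0x19 cont=0 payload=0x19=25: acc |= 25<<14 -> acc=409924 shift=21 [end]
Varint 3: bytes[6:9] = C4 82 19 -> value 409924 (3 byte(s))
  byte[9]=0x91 cont=1 payload=0x11=17: acc |= 17<<0 -> acc=17 shift=7
  byte[10]=0xC9 cont=1 payload=0x49=73: acc |= 73<<7 -> acc=9361 shift=14
  byte[11]=0x8D cont=1 payload=0x0D=13: acc |= 13<<14 -> acc=222353 shift=21
  byte[12]=0x3B cont=0 payload=0x3B=59: acc |= 59<<21 -> acc=123954321 shift=28 [end]
Varint 4: bytes[9:13] = 91 C9 8D 3B -> value 123954321 (4 byte(s))
  byte[13]=0xDE cont=1 payload=0x5E=94: acc |= 94<<0 -> acc=94 shift=7
  byte[14]=0x73 cont=0 payload=0x73=115: acc |= 115<<7 -> acc=14814 shift=14 [end]
Varint 5: bytes[13:15] = DE 73 -> value 14814 (2 byte(s))

Answer: 13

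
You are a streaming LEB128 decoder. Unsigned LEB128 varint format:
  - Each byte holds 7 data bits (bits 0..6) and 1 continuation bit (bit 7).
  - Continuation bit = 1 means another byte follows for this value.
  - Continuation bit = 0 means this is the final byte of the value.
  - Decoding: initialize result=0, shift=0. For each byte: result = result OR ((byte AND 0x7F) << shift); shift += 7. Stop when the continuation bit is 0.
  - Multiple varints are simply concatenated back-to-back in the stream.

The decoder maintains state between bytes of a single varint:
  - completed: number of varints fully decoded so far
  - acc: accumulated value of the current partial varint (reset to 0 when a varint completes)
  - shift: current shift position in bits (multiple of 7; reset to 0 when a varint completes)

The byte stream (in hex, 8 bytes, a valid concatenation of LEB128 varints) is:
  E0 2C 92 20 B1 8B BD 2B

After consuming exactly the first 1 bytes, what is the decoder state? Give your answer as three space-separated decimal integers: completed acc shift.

byte[0]=0xE0 cont=1 payload=0x60: acc |= 96<<0 -> completed=0 acc=96 shift=7

Answer: 0 96 7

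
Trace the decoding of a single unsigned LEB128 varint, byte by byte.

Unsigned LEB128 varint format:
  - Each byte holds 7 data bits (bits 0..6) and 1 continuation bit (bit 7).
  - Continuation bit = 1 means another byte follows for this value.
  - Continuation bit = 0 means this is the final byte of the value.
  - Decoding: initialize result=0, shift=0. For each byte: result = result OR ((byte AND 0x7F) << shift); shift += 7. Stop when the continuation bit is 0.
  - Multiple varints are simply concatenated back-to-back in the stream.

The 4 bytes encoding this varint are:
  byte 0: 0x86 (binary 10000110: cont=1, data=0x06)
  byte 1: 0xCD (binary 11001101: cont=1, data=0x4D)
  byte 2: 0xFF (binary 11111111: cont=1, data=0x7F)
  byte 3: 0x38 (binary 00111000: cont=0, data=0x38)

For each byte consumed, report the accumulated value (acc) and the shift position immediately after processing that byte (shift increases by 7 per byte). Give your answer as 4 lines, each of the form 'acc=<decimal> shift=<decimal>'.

byte 0=0x86: payload=0x06=6, contrib = 6<<0 = 6; acc -> 6, shift -> 7
byte 1=0xCD: payload=0x4D=77, contrib = 77<<7 = 9856; acc -> 9862, shift -> 14
byte 2=0xFF: payload=0x7F=127, contrib = 127<<14 = 2080768; acc -> 2090630, shift -> 21
byte 3=0x38: payload=0x38=56, contrib = 56<<21 = 117440512; acc -> 119531142, shift -> 28

Answer: acc=6 shift=7
acc=9862 shift=14
acc=2090630 shift=21
acc=119531142 shift=28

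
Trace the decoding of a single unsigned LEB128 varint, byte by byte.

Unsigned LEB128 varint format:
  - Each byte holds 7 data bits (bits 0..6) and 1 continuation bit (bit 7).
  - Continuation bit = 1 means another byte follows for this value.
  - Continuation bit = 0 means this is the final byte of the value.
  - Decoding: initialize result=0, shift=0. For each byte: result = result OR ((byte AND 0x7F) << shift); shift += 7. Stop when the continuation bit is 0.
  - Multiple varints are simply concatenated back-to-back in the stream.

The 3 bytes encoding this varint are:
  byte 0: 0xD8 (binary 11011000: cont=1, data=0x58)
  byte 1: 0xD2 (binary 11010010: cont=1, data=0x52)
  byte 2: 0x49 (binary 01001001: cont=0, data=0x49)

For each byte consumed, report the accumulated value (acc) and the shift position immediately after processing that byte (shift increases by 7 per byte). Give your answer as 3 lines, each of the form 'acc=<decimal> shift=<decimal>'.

byte 0=0xD8: payload=0x58=88, contrib = 88<<0 = 88; acc -> 88, shift -> 7
byte 1=0xD2: payload=0x52=82, contrib = 82<<7 = 10496; acc -> 10584, shift -> 14
byte 2=0x49: payload=0x49=73, contrib = 73<<14 = 1196032; acc -> 1206616, shift -> 21

Answer: acc=88 shift=7
acc=10584 shift=14
acc=1206616 shift=21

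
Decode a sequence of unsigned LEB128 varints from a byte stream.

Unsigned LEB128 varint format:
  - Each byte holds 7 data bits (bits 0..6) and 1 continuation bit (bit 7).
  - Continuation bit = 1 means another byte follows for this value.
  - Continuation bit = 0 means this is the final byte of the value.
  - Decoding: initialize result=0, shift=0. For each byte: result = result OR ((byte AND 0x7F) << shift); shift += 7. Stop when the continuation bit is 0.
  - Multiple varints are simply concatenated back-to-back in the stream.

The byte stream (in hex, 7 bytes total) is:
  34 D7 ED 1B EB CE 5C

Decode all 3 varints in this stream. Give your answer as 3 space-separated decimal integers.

Answer: 52 456407 1517419

Derivation:
  byte[0]=0x34 cont=0 payload=0x34=52: acc |= 52<<0 -> acc=52 shift=7 [end]
Varint 1: bytes[0:1] = 34 -> value 52 (1 byte(s))
  byte[1]=0xD7 cont=1 payload=0x57=87: acc |= 87<<0 -> acc=87 shift=7
  byte[2]=0xED cont=1 payload=0x6D=109: acc |= 109<<7 -> acc=14039 shift=14
  byte[3]=0x1B cont=0 payload=0x1B=27: acc |= 27<<14 -> acc=456407 shift=21 [end]
Varint 2: bytes[1:4] = D7 ED 1B -> value 456407 (3 byte(s))
  byte[4]=0xEB cont=1 payload=0x6B=107: acc |= 107<<0 -> acc=107 shift=7
  byte[5]=0xCE cont=1 payload=0x4E=78: acc |= 78<<7 -> acc=10091 shift=14
  byte[6]=0x5C cont=0 payload=0x5C=92: acc |= 92<<14 -> acc=1517419 shift=21 [end]
Varint 3: bytes[4:7] = EB CE 5C -> value 1517419 (3 byte(s))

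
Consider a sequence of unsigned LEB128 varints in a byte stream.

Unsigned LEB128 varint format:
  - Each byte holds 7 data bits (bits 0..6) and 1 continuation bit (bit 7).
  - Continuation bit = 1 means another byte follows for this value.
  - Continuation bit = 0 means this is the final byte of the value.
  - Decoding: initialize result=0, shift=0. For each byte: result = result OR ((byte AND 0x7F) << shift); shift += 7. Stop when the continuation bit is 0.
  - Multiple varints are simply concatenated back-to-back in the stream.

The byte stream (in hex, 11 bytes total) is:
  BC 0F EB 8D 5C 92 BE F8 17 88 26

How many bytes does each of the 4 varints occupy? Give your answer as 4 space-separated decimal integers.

Answer: 2 3 4 2

Derivation:
  byte[0]=0xBC cont=1 payload=0x3C=60: acc |= 60<<0 -> acc=60 shift=7
  byte[1]=0x0F cont=0 payload=0x0F=15: acc |= 15<<7 -> acc=1980 shift=14 [end]
Varint 1: bytes[0:2] = BC 0F -> value 1980 (2 byte(s))
  byte[2]=0xEB cont=1 payload=0x6B=107: acc |= 107<<0 -> acc=107 shift=7
  byte[3]=0x8D cont=1 payload=0x0D=13: acc |= 13<<7 -> acc=1771 shift=14
  byte[4]=0x5C cont=0 payload=0x5C=92: acc |= 92<<14 -> acc=1509099 shift=21 [end]
Varint 2: bytes[2:5] = EB 8D 5C -> value 1509099 (3 byte(s))
  byte[5]=0x92 cont=1 payload=0x12=18: acc |= 18<<0 -> acc=18 shift=7
  byte[6]=0xBE cont=1 payload=0x3E=62: acc |= 62<<7 -> acc=7954 shift=14
  byte[7]=0xF8 cont=1 payload=0x78=120: acc |= 120<<14 -> acc=1974034 shift=21
  byte[8]=0x17 cont=0 payload=0x17=23: acc |= 23<<21 -> acc=50208530 shift=28 [end]
Varint 3: bytes[5:9] = 92 BE F8 17 -> value 50208530 (4 byte(s))
  byte[9]=0x88 cont=1 payload=0x08=8: acc |= 8<<0 -> acc=8 shift=7
  byte[10]=0x26 cont=0 payload=0x26=38: acc |= 38<<7 -> acc=4872 shift=14 [end]
Varint 4: bytes[9:11] = 88 26 -> value 4872 (2 byte(s))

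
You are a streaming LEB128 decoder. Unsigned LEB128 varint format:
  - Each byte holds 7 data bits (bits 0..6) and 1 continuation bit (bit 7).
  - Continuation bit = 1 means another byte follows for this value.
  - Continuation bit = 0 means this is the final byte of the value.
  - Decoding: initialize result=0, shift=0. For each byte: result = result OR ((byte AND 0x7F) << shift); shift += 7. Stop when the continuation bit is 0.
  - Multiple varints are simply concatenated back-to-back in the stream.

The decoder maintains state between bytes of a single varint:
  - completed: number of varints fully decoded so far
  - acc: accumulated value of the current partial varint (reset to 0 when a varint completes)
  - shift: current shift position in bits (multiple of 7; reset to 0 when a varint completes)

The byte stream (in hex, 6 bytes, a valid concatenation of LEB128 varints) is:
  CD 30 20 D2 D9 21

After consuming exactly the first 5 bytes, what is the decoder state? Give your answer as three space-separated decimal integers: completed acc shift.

Answer: 2 11474 14

Derivation:
byte[0]=0xCD cont=1 payload=0x4D: acc |= 77<<0 -> completed=0 acc=77 shift=7
byte[1]=0x30 cont=0 payload=0x30: varint #1 complete (value=6221); reset -> completed=1 acc=0 shift=0
byte[2]=0x20 cont=0 payload=0x20: varint #2 complete (value=32); reset -> completed=2 acc=0 shift=0
byte[3]=0xD2 cont=1 payload=0x52: acc |= 82<<0 -> completed=2 acc=82 shift=7
byte[4]=0xD9 cont=1 payload=0x59: acc |= 89<<7 -> completed=2 acc=11474 shift=14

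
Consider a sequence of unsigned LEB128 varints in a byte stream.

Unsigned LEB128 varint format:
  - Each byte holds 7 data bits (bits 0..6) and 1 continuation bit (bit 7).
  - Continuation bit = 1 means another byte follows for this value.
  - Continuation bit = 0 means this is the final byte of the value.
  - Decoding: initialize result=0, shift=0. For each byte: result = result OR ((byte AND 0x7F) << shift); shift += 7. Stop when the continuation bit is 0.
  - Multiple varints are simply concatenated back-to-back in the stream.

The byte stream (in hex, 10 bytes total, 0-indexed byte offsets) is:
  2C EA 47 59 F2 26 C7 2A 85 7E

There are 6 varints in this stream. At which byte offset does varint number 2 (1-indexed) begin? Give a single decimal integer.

Answer: 1

Derivation:
  byte[0]=0x2C cont=0 payload=0x2C=44: acc |= 44<<0 -> acc=44 shift=7 [end]
Varint 1: bytes[0:1] = 2C -> value 44 (1 byte(s))
  byte[1]=0xEA cont=1 payload=0x6A=106: acc |= 106<<0 -> acc=106 shift=7
  byte[2]=0x47 cont=0 payload=0x47=71: acc |= 71<<7 -> acc=9194 shift=14 [end]
Varint 2: bytes[1:3] = EA 47 -> value 9194 (2 byte(s))
  byte[3]=0x59 cont=0 payload=0x59=89: acc |= 89<<0 -> acc=89 shift=7 [end]
Varint 3: bytes[3:4] = 59 -> value 89 (1 byte(s))
  byte[4]=0xF2 cont=1 payload=0x72=114: acc |= 114<<0 -> acc=114 shift=7
  byte[5]=0x26 cont=0 payload=0x26=38: acc |= 38<<7 -> acc=4978 shift=14 [end]
Varint 4: bytes[4:6] = F2 26 -> value 4978 (2 byte(s))
  byte[6]=0xC7 cont=1 payload=0x47=71: acc |= 71<<0 -> acc=71 shift=7
  byte[7]=0x2A cont=0 payload=0x2A=42: acc |= 42<<7 -> acc=5447 shift=14 [end]
Varint 5: bytes[6:8] = C7 2A -> value 5447 (2 byte(s))
  byte[8]=0x85 cont=1 payload=0x05=5: acc |= 5<<0 -> acc=5 shift=7
  byte[9]=0x7E cont=0 payload=0x7E=126: acc |= 126<<7 -> acc=16133 shift=14 [end]
Varint 6: bytes[8:10] = 85 7E -> value 16133 (2 byte(s))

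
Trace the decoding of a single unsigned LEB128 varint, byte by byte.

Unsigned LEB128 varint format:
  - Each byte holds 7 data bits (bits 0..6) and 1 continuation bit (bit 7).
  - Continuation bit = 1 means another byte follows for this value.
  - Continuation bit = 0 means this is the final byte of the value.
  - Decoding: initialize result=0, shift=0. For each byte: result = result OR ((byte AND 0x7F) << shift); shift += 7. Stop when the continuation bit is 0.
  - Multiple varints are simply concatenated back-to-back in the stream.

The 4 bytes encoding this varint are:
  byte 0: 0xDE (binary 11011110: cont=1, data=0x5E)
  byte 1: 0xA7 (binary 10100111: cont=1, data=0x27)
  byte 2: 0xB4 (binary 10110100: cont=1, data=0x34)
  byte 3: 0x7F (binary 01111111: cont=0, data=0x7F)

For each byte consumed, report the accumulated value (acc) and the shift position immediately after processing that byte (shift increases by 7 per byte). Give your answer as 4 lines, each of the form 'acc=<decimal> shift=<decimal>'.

Answer: acc=94 shift=7
acc=5086 shift=14
acc=857054 shift=21
acc=267195358 shift=28

Derivation:
byte 0=0xDE: payload=0x5E=94, contrib = 94<<0 = 94; acc -> 94, shift -> 7
byte 1=0xA7: payload=0x27=39, contrib = 39<<7 = 4992; acc -> 5086, shift -> 14
byte 2=0xB4: payload=0x34=52, contrib = 52<<14 = 851968; acc -> 857054, shift -> 21
byte 3=0x7F: payload=0x7F=127, contrib = 127<<21 = 266338304; acc -> 267195358, shift -> 28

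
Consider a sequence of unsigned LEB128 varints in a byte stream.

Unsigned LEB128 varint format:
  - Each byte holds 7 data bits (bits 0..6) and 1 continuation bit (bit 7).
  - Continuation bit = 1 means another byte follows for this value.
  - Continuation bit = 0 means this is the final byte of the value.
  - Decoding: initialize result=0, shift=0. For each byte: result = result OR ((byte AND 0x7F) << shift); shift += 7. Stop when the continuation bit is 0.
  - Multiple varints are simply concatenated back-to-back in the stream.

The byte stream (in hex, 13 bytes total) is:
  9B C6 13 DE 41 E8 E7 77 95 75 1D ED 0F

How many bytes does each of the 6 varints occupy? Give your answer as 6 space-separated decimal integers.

  byte[0]=0x9B cont=1 payload=0x1B=27: acc |= 27<<0 -> acc=27 shift=7
  byte[1]=0xC6 cont=1 payload=0x46=70: acc |= 70<<7 -> acc=8987 shift=14
  byte[2]=0x13 cont=0 payload=0x13=19: acc |= 19<<14 -> acc=320283 shift=21 [end]
Varint 1: bytes[0:3] = 9B C6 13 -> value 320283 (3 byte(s))
  byte[3]=0xDE cont=1 payload=0x5E=94: acc |= 94<<0 -> acc=94 shift=7
  byte[4]=0x41 cont=0 payload=0x41=65: acc |= 65<<7 -> acc=8414 shift=14 [end]
Varint 2: bytes[3:5] = DE 41 -> value 8414 (2 byte(s))
  byte[5]=0xE8 cont=1 payload=0x68=104: acc |= 104<<0 -> acc=104 shift=7
  byte[6]=0xE7 cont=1 payload=0x67=103: acc |= 103<<7 -> acc=13288 shift=14
  byte[7]=0x77 cont=0 payload=0x77=119: acc |= 119<<14 -> acc=1962984 shift=21 [end]
Varint 3: bytes[5:8] = E8 E7 77 -> value 1962984 (3 byte(s))
  byte[8]=0x95 cont=1 payload=0x15=21: acc |= 21<<0 -> acc=21 shift=7
  byte[9]=0x75 cont=0 payload=0x75=117: acc |= 117<<7 -> acc=14997 shift=14 [end]
Varint 4: bytes[8:10] = 95 75 -> value 14997 (2 byte(s))
  byte[10]=0x1D cont=0 payload=0x1D=29: acc |= 29<<0 -> acc=29 shift=7 [end]
Varint 5: bytes[10:11] = 1D -> value 29 (1 byte(s))
  byte[11]=0xED cont=1 payload=0x6D=109: acc |= 109<<0 -> acc=109 shift=7
  byte[12]=0x0F cont=0 payload=0x0F=15: acc |= 15<<7 -> acc=2029 shift=14 [end]
Varint 6: bytes[11:13] = ED 0F -> value 2029 (2 byte(s))

Answer: 3 2 3 2 1 2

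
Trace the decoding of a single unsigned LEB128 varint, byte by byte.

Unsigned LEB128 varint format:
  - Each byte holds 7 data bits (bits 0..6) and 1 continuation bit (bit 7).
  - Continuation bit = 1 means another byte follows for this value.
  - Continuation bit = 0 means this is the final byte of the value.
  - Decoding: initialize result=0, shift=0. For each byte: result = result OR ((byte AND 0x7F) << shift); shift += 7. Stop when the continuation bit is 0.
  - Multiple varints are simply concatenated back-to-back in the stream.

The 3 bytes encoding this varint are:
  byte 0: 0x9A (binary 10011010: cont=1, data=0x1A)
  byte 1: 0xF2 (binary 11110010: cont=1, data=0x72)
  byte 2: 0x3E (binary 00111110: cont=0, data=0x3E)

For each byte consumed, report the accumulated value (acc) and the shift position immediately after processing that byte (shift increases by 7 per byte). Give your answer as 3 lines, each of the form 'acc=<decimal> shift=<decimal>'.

byte 0=0x9A: payload=0x1A=26, contrib = 26<<0 = 26; acc -> 26, shift -> 7
byte 1=0xF2: payload=0x72=114, contrib = 114<<7 = 14592; acc -> 14618, shift -> 14
byte 2=0x3E: payload=0x3E=62, contrib = 62<<14 = 1015808; acc -> 1030426, shift -> 21

Answer: acc=26 shift=7
acc=14618 shift=14
acc=1030426 shift=21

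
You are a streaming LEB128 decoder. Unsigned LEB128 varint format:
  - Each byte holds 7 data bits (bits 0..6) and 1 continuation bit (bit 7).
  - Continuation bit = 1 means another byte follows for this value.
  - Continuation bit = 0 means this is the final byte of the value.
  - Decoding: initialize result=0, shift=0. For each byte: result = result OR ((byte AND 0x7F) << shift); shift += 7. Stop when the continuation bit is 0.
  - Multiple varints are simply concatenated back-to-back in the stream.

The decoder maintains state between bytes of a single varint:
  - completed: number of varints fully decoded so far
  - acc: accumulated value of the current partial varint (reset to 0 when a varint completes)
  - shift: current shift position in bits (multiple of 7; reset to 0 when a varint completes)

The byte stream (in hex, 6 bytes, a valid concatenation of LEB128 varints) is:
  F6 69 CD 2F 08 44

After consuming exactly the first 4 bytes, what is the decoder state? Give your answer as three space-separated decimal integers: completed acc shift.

Answer: 2 0 0

Derivation:
byte[0]=0xF6 cont=1 payload=0x76: acc |= 118<<0 -> completed=0 acc=118 shift=7
byte[1]=0x69 cont=0 payload=0x69: varint #1 complete (value=13558); reset -> completed=1 acc=0 shift=0
byte[2]=0xCD cont=1 payload=0x4D: acc |= 77<<0 -> completed=1 acc=77 shift=7
byte[3]=0x2F cont=0 payload=0x2F: varint #2 complete (value=6093); reset -> completed=2 acc=0 shift=0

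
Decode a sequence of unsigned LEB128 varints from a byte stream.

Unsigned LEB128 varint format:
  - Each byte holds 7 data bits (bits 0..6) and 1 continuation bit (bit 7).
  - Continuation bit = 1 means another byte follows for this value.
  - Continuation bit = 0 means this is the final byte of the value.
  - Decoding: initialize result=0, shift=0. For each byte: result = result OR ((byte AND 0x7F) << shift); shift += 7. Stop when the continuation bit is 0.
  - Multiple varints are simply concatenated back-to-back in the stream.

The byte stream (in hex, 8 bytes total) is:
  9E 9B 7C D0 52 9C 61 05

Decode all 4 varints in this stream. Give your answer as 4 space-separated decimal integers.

Answer: 2035102 10576 12444 5

Derivation:
  byte[0]=0x9E cont=1 payload=0x1E=30: acc |= 30<<0 -> acc=30 shift=7
  byte[1]=0x9B cont=1 payload=0x1B=27: acc |= 27<<7 -> acc=3486 shift=14
  byte[2]=0x7C cont=0 payload=0x7C=124: acc |= 124<<14 -> acc=2035102 shift=21 [end]
Varint 1: bytes[0:3] = 9E 9B 7C -> value 2035102 (3 byte(s))
  byte[3]=0xD0 cont=1 payload=0x50=80: acc |= 80<<0 -> acc=80 shift=7
  byte[4]=0x52 cont=0 payload=0x52=82: acc |= 82<<7 -> acc=10576 shift=14 [end]
Varint 2: bytes[3:5] = D0 52 -> value 10576 (2 byte(s))
  byte[5]=0x9C cont=1 payload=0x1C=28: acc |= 28<<0 -> acc=28 shift=7
  byte[6]=0x61 cont=0 payload=0x61=97: acc |= 97<<7 -> acc=12444 shift=14 [end]
Varint 3: bytes[5:7] = 9C 61 -> value 12444 (2 byte(s))
  byte[7]=0x05 cont=0 payload=0x05=5: acc |= 5<<0 -> acc=5 shift=7 [end]
Varint 4: bytes[7:8] = 05 -> value 5 (1 byte(s))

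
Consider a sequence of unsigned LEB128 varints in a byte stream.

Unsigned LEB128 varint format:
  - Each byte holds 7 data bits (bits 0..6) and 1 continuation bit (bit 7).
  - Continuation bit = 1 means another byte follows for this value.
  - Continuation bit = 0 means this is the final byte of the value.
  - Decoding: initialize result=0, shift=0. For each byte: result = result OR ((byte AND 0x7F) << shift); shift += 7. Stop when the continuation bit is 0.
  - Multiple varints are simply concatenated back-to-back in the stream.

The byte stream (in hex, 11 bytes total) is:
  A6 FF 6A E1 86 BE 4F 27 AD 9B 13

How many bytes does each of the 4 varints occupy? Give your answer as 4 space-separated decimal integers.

  byte[0]=0xA6 cont=1 payload=0x26=38: acc |= 38<<0 -> acc=38 shift=7
  byte[1]=0xFF cont=1 payload=0x7F=127: acc |= 127<<7 -> acc=16294 shift=14
  byte[2]=0x6A cont=0 payload=0x6A=106: acc |= 106<<14 -> acc=1752998 shift=21 [end]
Varint 1: bytes[0:3] = A6 FF 6A -> value 1752998 (3 byte(s))
  byte[3]=0xE1 cont=1 payload=0x61=97: acc |= 97<<0 -> acc=97 shift=7
  byte[4]=0x86 cont=1 payload=0x06=6: acc |= 6<<7 -> acc=865 shift=14
  byte[5]=0xBE cont=1 payload=0x3E=62: acc |= 62<<14 -> acc=1016673 shift=21
  byte[6]=0x4F cont=0 payload=0x4F=79: acc |= 79<<21 -> acc=166691681 shift=28 [end]
Varint 2: bytes[3:7] = E1 86 BE 4F -> value 166691681 (4 byte(s))
  byte[7]=0x27 cont=0 payload=0x27=39: acc |= 39<<0 -> acc=39 shift=7 [end]
Varint 3: bytes[7:8] = 27 -> value 39 (1 byte(s))
  byte[8]=0xAD cont=1 payload=0x2D=45: acc |= 45<<0 -> acc=45 shift=7
  byte[9]=0x9B cont=1 payload=0x1B=27: acc |= 27<<7 -> acc=3501 shift=14
  byte[10]=0x13 cont=0 payload=0x13=19: acc |= 19<<14 -> acc=314797 shift=21 [end]
Varint 4: bytes[8:11] = AD 9B 13 -> value 314797 (3 byte(s))

Answer: 3 4 1 3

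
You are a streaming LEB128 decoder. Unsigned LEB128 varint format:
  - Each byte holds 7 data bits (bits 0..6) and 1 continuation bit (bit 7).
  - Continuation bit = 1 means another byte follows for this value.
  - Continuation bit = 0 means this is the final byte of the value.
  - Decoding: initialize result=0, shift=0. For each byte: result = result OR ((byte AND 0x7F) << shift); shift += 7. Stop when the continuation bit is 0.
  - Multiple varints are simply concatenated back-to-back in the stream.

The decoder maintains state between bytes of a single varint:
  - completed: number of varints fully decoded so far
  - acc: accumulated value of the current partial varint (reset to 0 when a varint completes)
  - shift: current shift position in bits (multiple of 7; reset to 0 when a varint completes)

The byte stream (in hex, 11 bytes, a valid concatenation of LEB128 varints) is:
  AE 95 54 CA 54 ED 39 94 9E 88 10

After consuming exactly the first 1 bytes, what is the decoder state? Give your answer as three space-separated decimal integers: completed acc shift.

byte[0]=0xAE cont=1 payload=0x2E: acc |= 46<<0 -> completed=0 acc=46 shift=7

Answer: 0 46 7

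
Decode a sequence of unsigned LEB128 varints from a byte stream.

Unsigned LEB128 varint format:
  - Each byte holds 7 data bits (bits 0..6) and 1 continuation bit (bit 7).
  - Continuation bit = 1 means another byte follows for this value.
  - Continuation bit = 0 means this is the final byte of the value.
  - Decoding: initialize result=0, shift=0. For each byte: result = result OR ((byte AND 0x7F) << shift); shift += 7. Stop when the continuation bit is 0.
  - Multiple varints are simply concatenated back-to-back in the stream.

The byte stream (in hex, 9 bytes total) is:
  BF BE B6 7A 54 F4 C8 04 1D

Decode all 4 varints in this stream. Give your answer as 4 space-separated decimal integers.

  byte[0]=0xBF cont=1 payload=0x3F=63: acc |= 63<<0 -> acc=63 shift=7
  byte[1]=0xBE cont=1 payload=0x3E=62: acc |= 62<<7 -> acc=7999 shift=14
  byte[2]=0xB6 cont=1 payload=0x36=54: acc |= 54<<14 -> acc=892735 shift=21
  byte[3]=0x7A cont=0 payload=0x7A=122: acc |= 122<<21 -> acc=256745279 shift=28 [end]
Varint 1: bytes[0:4] = BF BE B6 7A -> value 256745279 (4 byte(s))
  byte[4]=0x54 cont=0 payload=0x54=84: acc |= 84<<0 -> acc=84 shift=7 [end]
Varint 2: bytes[4:5] = 54 -> value 84 (1 byte(s))
  byte[5]=0xF4 cont=1 payload=0x74=116: acc |= 116<<0 -> acc=116 shift=7
  byte[6]=0xC8 cont=1 payload=0x48=72: acc |= 72<<7 -> acc=9332 shift=14
  byte[7]=0x04 cont=0 payload=0x04=4: acc |= 4<<14 -> acc=74868 shift=21 [end]
Varint 3: bytes[5:8] = F4 C8 04 -> value 74868 (3 byte(s))
  byte[8]=0x1D cont=0 payload=0x1D=29: acc |= 29<<0 -> acc=29 shift=7 [end]
Varint 4: bytes[8:9] = 1D -> value 29 (1 byte(s))

Answer: 256745279 84 74868 29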